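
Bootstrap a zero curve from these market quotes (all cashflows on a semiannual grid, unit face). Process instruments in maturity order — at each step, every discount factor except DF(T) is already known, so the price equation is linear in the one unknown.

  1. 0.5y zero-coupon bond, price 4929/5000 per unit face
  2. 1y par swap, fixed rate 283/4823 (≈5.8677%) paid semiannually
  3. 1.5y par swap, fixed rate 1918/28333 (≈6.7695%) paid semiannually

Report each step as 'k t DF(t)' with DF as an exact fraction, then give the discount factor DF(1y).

1 1/2 4929/5000
2 1 4717/5000
3 3/2 9041/10000
DF(1y) = 4717/5000 ≈ 0.943400

step 1 [0.5y] zero: DF = P = 4929/5000 ≈ 0.985800
step 2 [1y] swap r/2=283/9646: DF=(1 − 283/9646·(0.985800))/(1+283/9646) = 4717/5000 ≈ 0.943400
step 3 [1.5y] swap r/2=959/28333: DF=(1 − 959/28333·(0.985800+0.943400))/(1+959/28333) = 9041/10000 ≈ 0.904100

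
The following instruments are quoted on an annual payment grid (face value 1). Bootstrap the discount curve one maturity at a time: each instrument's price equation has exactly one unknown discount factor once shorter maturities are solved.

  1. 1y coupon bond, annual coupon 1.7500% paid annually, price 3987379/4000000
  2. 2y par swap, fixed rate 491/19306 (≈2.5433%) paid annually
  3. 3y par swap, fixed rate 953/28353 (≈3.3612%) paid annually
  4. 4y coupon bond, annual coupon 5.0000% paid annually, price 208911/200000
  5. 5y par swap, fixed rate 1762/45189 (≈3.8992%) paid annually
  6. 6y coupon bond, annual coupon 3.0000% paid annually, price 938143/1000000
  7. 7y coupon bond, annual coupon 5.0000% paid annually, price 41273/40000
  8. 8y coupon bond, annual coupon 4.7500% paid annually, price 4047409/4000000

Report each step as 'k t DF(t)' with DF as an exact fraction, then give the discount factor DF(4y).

1 1 9797/10000
2 2 9509/10000
3 3 9047/10000
4 4 4299/5000
5 5 4119/5000
6 6 487/625
7 7 913/1250
8 8 3463/5000
DF(4y) = 4299/5000 ≈ 0.859800

step 1 [1y] bond c/1=7/400: DF=(3987379/4000000 − 7/400·(0))/(1+7/400) = 9797/10000 ≈ 0.979700
step 2 [2y] swap r/1=491/19306: DF=(1 − 491/19306·(0.979700))/(1+491/19306) = 9509/10000 ≈ 0.950900
step 3 [3y] swap r/1=953/28353: DF=(1 − 953/28353·(0.979700+0.950900))/(1+953/28353) = 9047/10000 ≈ 0.904700
step 4 [4y] bond c/1=1/20: DF=(208911/200000 − 1/20·(0.979700+0.950900+0.904700))/(1+1/20) = 4299/5000 ≈ 0.859800
step 5 [5y] swap r/1=1762/45189: DF=(1 − 1762/45189·(0.979700+0.950900+0.904700+0.859800))/(1+1762/45189) = 4119/5000 ≈ 0.823800
step 6 [6y] bond c/1=3/100: DF=(938143/1000000 − 3/100·(0.979700+0.950900+0.904700+0.859800+0.823800))/(1+3/100) = 487/625 ≈ 0.779200
step 7 [7y] bond c/1=1/20: DF=(41273/40000 − 1/20·(0.979700+0.950900+0.904700+0.859800+0.823800+0.779200))/(1+1/20) = 913/1250 ≈ 0.730400
step 8 [8y] bond c/1=19/400: DF=(4047409/4000000 − 19/400·(0.979700+0.950900+0.904700+0.859800+0.823800+0.779200+0.730400))/(1+19/400) = 3463/5000 ≈ 0.692600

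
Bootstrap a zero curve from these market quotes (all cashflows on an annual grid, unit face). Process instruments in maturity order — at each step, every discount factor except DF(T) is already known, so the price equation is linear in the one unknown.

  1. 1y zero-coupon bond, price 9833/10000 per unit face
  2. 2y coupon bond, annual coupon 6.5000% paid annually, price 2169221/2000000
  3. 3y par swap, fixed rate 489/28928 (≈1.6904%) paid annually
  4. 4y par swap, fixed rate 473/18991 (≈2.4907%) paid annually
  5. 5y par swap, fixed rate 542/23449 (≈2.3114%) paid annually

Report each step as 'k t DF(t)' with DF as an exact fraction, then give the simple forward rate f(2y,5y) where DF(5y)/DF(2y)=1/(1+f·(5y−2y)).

step 1 [1y] zero: DF = P = 9833/10000 ≈ 0.983300
step 2 [2y] bond c/1=13/200: DF=(2169221/2000000 − 13/200·(0.983300))/(1+13/200) = 599/625 ≈ 0.958400
step 3 [3y] swap r/1=489/28928: DF=(1 − 489/28928·(0.983300+0.958400))/(1+489/28928) = 9511/10000 ≈ 0.951100
step 4 [4y] swap r/1=473/18991: DF=(1 − 473/18991·(0.983300+0.958400+0.951100))/(1+473/18991) = 4527/5000 ≈ 0.905400
step 5 [5y] swap r/1=542/23449: DF=(1 − 542/23449·(0.983300+0.958400+0.951100+0.905400))/(1+542/23449) = 2229/2500 ≈ 0.891600

1 1 9833/10000
2 2 599/625
3 3 9511/10000
4 4 4527/5000
5 5 2229/2500
f(2y,5y) = ((599/625)/(2229/2500) − 1)/(3) = 167/6687 ≈ 2.4974%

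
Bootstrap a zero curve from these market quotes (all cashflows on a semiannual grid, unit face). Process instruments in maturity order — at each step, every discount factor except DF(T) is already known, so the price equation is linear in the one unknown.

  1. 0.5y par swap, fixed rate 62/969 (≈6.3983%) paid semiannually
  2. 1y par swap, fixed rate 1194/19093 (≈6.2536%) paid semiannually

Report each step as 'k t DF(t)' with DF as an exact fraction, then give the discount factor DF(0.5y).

1 1/2 969/1000
2 1 9403/10000
DF(0.5y) = 969/1000 ≈ 0.969000

step 1 [0.5y] swap r/2=31/969: DF=(1 − 31/969·(0))/(1+31/969) = 969/1000 ≈ 0.969000
step 2 [1y] swap r/2=597/19093: DF=(1 − 597/19093·(0.969000))/(1+597/19093) = 9403/10000 ≈ 0.940300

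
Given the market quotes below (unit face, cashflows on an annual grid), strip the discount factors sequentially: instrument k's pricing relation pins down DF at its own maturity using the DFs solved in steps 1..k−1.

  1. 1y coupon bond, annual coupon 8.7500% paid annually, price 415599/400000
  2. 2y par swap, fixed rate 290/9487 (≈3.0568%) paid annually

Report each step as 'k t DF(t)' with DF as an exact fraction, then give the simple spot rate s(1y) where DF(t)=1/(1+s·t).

step 1 [1y] bond c/1=7/80: DF=(415599/400000 − 7/80·(0))/(1+7/80) = 4777/5000 ≈ 0.955400
step 2 [2y] swap r/1=290/9487: DF=(1 − 290/9487·(0.955400))/(1+290/9487) = 471/500 ≈ 0.942000

1 1 4777/5000
2 2 471/500
s(1y) = (1/(4777/5000) − 1)/(1) = 223/4777 ≈ 4.6682%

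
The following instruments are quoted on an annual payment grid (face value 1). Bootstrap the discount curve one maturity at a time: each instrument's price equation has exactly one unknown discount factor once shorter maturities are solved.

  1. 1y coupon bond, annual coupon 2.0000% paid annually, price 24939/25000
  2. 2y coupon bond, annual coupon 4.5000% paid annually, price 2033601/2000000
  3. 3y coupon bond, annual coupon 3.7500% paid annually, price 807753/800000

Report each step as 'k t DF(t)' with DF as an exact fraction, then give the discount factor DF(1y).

1 1 489/500
2 2 9309/10000
3 3 4521/5000
DF(1y) = 489/500 ≈ 0.978000

step 1 [1y] bond c/1=1/50: DF=(24939/25000 − 1/50·(0))/(1+1/50) = 489/500 ≈ 0.978000
step 2 [2y] bond c/1=9/200: DF=(2033601/2000000 − 9/200·(0.978000))/(1+9/200) = 9309/10000 ≈ 0.930900
step 3 [3y] bond c/1=3/80: DF=(807753/800000 − 3/80·(0.978000+0.930900))/(1+3/80) = 4521/5000 ≈ 0.904200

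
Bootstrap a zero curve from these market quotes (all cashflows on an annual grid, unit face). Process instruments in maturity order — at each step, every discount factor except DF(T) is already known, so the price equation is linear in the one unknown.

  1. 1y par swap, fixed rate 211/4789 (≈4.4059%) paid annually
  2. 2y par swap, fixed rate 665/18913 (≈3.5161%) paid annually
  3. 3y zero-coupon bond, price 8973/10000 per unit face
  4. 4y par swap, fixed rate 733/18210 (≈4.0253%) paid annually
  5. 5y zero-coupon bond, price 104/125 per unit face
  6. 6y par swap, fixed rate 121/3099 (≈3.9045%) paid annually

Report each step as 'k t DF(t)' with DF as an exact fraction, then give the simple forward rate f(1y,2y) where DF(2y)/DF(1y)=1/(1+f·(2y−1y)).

1 1 4789/5000
2 2 1867/2000
3 3 8973/10000
4 4 4267/5000
5 5 104/125
6 6 7943/10000
f(1y,2y) = ((4789/5000)/(1867/2000) − 1)/(1) = 243/9335 ≈ 2.6031%

step 1 [1y] swap r/1=211/4789: DF=(1 − 211/4789·(0))/(1+211/4789) = 4789/5000 ≈ 0.957800
step 2 [2y] swap r/1=665/18913: DF=(1 − 665/18913·(0.957800))/(1+665/18913) = 1867/2000 ≈ 0.933500
step 3 [3y] zero: DF = P = 8973/10000 ≈ 0.897300
step 4 [4y] swap r/1=733/18210: DF=(1 − 733/18210·(0.957800+0.933500+0.897300))/(1+733/18210) = 4267/5000 ≈ 0.853400
step 5 [5y] zero: DF = P = 104/125 ≈ 0.832000
step 6 [6y] swap r/1=121/3099: DF=(1 − 121/3099·(0.957800+0.933500+0.897300+0.853400+0.832000))/(1+121/3099) = 7943/10000 ≈ 0.794300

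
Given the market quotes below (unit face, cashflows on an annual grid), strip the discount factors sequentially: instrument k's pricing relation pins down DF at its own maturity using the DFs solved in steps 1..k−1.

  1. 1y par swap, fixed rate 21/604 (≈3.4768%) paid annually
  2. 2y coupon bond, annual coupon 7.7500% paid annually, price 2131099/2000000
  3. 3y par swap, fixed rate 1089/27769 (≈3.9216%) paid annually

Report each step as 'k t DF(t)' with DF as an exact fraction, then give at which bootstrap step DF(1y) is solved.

step 1 [1y] swap r/1=21/604: DF=(1 − 21/604·(0))/(1+21/604) = 604/625 ≈ 0.966400
step 2 [2y] bond c/1=31/400: DF=(2131099/2000000 − 31/400·(0.966400))/(1+31/400) = 4597/5000 ≈ 0.919400
step 3 [3y] swap r/1=1089/27769: DF=(1 − 1089/27769·(0.966400+0.919400))/(1+1089/27769) = 8911/10000 ≈ 0.891100

1 1 604/625
2 2 4597/5000
3 3 8911/10000
DF(1y) is solved at step 1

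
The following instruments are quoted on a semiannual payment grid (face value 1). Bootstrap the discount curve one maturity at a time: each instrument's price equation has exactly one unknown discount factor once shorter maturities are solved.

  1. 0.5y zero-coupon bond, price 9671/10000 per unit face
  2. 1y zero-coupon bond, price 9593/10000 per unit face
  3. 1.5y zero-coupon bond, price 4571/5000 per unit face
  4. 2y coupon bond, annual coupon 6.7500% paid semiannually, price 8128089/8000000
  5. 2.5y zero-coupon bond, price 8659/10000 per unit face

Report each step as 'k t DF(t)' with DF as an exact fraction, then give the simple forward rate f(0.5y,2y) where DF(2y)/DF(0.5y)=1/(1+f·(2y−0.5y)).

step 1 [0.5y] zero: DF = P = 9671/10000 ≈ 0.967100
step 2 [1y] zero: DF = P = 9593/10000 ≈ 0.959300
step 3 [1.5y] zero: DF = P = 4571/5000 ≈ 0.914200
step 4 [2y] bond c/2=27/800: DF=(8128089/8000000 − 27/800·(0.967100+0.959300+0.914200))/(1+27/800) = 8901/10000 ≈ 0.890100
step 5 [2.5y] zero: DF = P = 8659/10000 ≈ 0.865900

1 1/2 9671/10000
2 1 9593/10000
3 3/2 4571/5000
4 2 8901/10000
5 5/2 8659/10000
f(0.5y,2y) = ((9671/10000)/(8901/10000) − 1)/(3/2) = 1540/26703 ≈ 5.7671%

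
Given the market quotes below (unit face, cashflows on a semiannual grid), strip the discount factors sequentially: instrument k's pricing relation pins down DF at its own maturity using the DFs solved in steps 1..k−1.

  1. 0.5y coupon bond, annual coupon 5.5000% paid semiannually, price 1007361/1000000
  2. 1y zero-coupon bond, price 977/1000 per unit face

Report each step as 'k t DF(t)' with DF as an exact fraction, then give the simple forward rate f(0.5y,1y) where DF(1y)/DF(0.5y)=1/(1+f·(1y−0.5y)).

1 1/2 2451/2500
2 1 977/1000
f(0.5y,1y) = ((2451/2500)/(977/1000) − 1)/(1/2) = 34/4885 ≈ 0.6960%

step 1 [0.5y] bond c/2=11/400: DF=(1007361/1000000 − 11/400·(0))/(1+11/400) = 2451/2500 ≈ 0.980400
step 2 [1y] zero: DF = P = 977/1000 ≈ 0.977000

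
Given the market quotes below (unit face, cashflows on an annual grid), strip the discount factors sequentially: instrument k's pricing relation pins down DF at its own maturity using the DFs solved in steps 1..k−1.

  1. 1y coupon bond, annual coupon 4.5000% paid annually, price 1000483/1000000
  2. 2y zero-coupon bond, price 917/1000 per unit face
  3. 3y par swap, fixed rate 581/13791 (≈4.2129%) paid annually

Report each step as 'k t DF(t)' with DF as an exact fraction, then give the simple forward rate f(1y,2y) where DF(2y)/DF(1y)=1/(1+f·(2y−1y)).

step 1 [1y] bond c/1=9/200: DF=(1000483/1000000 − 9/200·(0))/(1+9/200) = 4787/5000 ≈ 0.957400
step 2 [2y] zero: DF = P = 917/1000 ≈ 0.917000
step 3 [3y] swap r/1=581/13791: DF=(1 − 581/13791·(0.957400+0.917000))/(1+581/13791) = 4419/5000 ≈ 0.883800

1 1 4787/5000
2 2 917/1000
3 3 4419/5000
f(1y,2y) = ((4787/5000)/(917/1000) − 1)/(1) = 202/4585 ≈ 4.4057%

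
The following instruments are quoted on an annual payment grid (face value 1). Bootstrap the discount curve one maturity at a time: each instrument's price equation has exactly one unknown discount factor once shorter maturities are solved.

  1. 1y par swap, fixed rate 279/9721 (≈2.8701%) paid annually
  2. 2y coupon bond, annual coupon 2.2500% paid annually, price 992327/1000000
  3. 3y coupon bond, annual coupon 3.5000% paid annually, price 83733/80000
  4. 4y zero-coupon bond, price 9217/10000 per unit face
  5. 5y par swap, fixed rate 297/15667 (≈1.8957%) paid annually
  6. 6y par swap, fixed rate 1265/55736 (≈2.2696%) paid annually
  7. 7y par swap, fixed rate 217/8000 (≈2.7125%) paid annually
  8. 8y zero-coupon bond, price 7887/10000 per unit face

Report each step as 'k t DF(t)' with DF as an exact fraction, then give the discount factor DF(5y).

step 1 [1y] swap r/1=279/9721: DF=(1 − 279/9721·(0))/(1+279/9721) = 9721/10000 ≈ 0.972100
step 2 [2y] bond c/1=9/400: DF=(992327/1000000 − 9/400·(0.972100))/(1+9/400) = 9491/10000 ≈ 0.949100
step 3 [3y] bond c/1=7/200: DF=(83733/80000 − 7/200·(0.972100+0.949100))/(1+7/200) = 9463/10000 ≈ 0.946300
step 4 [4y] zero: DF = P = 9217/10000 ≈ 0.921700
step 5 [5y] swap r/1=297/15667: DF=(1 − 297/15667·(0.972100+0.949100+0.946300+0.921700))/(1+297/15667) = 9109/10000 ≈ 0.910900
step 6 [6y] swap r/1=1265/55736: DF=(1 − 1265/55736·(0.972100+0.949100+0.946300+0.921700+0.910900))/(1+1265/55736) = 1747/2000 ≈ 0.873500
step 7 [7y] swap r/1=217/8000: DF=(1 − 217/8000·(0.972100+0.949100+0.946300+0.921700+0.910900+0.873500))/(1+217/8000) = 1033/1250 ≈ 0.826400
step 8 [8y] zero: DF = P = 7887/10000 ≈ 0.788700

1 1 9721/10000
2 2 9491/10000
3 3 9463/10000
4 4 9217/10000
5 5 9109/10000
6 6 1747/2000
7 7 1033/1250
8 8 7887/10000
DF(5y) = 9109/10000 ≈ 0.910900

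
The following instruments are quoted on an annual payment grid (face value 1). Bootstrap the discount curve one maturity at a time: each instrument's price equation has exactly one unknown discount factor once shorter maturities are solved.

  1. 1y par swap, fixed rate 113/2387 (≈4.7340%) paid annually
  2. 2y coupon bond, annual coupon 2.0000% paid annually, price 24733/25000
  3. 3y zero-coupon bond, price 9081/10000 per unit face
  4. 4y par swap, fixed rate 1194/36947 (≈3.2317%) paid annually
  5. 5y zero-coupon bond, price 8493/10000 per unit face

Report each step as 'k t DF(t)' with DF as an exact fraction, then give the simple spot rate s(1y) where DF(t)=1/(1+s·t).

1 1 2387/2500
2 2 1189/1250
3 3 9081/10000
4 4 4403/5000
5 5 8493/10000
s(1y) = (1/(2387/2500) − 1)/(1) = 113/2387 ≈ 4.7340%

step 1 [1y] swap r/1=113/2387: DF=(1 − 113/2387·(0))/(1+113/2387) = 2387/2500 ≈ 0.954800
step 2 [2y] bond c/1=1/50: DF=(24733/25000 − 1/50·(0.954800))/(1+1/50) = 1189/1250 ≈ 0.951200
step 3 [3y] zero: DF = P = 9081/10000 ≈ 0.908100
step 4 [4y] swap r/1=1194/36947: DF=(1 − 1194/36947·(0.954800+0.951200+0.908100))/(1+1194/36947) = 4403/5000 ≈ 0.880600
step 5 [5y] zero: DF = P = 8493/10000 ≈ 0.849300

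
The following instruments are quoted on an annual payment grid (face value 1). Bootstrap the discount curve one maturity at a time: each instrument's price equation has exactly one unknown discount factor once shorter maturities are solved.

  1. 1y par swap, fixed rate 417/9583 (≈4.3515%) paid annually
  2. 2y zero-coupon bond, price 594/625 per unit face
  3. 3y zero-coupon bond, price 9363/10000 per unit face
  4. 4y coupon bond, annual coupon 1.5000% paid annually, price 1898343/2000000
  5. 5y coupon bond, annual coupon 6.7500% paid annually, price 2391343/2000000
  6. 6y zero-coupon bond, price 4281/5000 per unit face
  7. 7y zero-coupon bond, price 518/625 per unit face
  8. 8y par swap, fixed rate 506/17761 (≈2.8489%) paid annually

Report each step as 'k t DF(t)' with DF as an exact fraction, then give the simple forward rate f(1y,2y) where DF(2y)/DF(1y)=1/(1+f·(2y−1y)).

1 1 9583/10000
2 2 594/625
3 3 9363/10000
4 4 8931/10000
5 5 8837/10000
6 6 4281/5000
7 7 518/625
8 8 997/1250
f(1y,2y) = ((9583/10000)/(594/625) − 1)/(1) = 79/9504 ≈ 0.8312%

step 1 [1y] swap r/1=417/9583: DF=(1 − 417/9583·(0))/(1+417/9583) = 9583/10000 ≈ 0.958300
step 2 [2y] zero: DF = P = 594/625 ≈ 0.950400
step 3 [3y] zero: DF = P = 9363/10000 ≈ 0.936300
step 4 [4y] bond c/1=3/200: DF=(1898343/2000000 − 3/200·(0.958300+0.950400+0.936300))/(1+3/200) = 8931/10000 ≈ 0.893100
step 5 [5y] bond c/1=27/400: DF=(2391343/2000000 − 27/400·(0.958300+0.950400+0.936300+0.893100))/(1+27/400) = 8837/10000 ≈ 0.883700
step 6 [6y] zero: DF = P = 4281/5000 ≈ 0.856200
step 7 [7y] zero: DF = P = 518/625 ≈ 0.828800
step 8 [8y] swap r/1=506/17761: DF=(1 − 506/17761·(0.958300+0.950400+0.936300+0.893100+0.883700+0.856200+0.828800))/(1+506/17761) = 997/1250 ≈ 0.797600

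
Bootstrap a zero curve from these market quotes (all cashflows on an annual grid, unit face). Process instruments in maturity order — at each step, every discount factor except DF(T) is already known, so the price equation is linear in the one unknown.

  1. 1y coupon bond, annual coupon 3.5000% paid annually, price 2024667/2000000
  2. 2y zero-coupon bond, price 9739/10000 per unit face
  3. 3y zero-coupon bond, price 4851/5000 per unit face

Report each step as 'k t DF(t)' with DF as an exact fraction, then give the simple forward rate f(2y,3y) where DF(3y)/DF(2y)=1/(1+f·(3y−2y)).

1 1 9781/10000
2 2 9739/10000
3 3 4851/5000
f(2y,3y) = ((9739/10000)/(4851/5000) − 1)/(1) = 37/9702 ≈ 0.3814%

step 1 [1y] bond c/1=7/200: DF=(2024667/2000000 − 7/200·(0))/(1+7/200) = 9781/10000 ≈ 0.978100
step 2 [2y] zero: DF = P = 9739/10000 ≈ 0.973900
step 3 [3y] zero: DF = P = 4851/5000 ≈ 0.970200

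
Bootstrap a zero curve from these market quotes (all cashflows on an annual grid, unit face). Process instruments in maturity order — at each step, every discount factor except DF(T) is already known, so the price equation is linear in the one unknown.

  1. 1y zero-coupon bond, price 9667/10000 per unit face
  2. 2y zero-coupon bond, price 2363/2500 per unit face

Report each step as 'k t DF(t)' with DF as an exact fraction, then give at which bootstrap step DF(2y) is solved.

1 1 9667/10000
2 2 2363/2500
DF(2y) is solved at step 2

step 1 [1y] zero: DF = P = 9667/10000 ≈ 0.966700
step 2 [2y] zero: DF = P = 2363/2500 ≈ 0.945200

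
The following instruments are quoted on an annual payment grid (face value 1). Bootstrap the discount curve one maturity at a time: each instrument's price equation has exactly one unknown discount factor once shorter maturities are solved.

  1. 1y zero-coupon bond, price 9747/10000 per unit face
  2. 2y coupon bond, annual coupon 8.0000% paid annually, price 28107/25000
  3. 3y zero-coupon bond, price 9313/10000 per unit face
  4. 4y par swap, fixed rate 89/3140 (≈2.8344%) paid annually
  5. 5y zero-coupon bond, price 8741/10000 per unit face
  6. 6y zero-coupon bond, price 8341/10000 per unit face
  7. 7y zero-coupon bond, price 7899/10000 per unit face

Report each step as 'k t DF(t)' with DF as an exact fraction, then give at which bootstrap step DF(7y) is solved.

1 1 9747/10000
2 2 1211/1250
3 3 9313/10000
4 4 2233/2500
5 5 8741/10000
6 6 8341/10000
7 7 7899/10000
DF(7y) is solved at step 7

step 1 [1y] zero: DF = P = 9747/10000 ≈ 0.974700
step 2 [2y] bond c/1=2/25: DF=(28107/25000 − 2/25·(0.974700))/(1+2/25) = 1211/1250 ≈ 0.968800
step 3 [3y] zero: DF = P = 9313/10000 ≈ 0.931300
step 4 [4y] swap r/1=89/3140: DF=(1 − 89/3140·(0.974700+0.968800+0.931300))/(1+89/3140) = 2233/2500 ≈ 0.893200
step 5 [5y] zero: DF = P = 8741/10000 ≈ 0.874100
step 6 [6y] zero: DF = P = 8341/10000 ≈ 0.834100
step 7 [7y] zero: DF = P = 7899/10000 ≈ 0.789900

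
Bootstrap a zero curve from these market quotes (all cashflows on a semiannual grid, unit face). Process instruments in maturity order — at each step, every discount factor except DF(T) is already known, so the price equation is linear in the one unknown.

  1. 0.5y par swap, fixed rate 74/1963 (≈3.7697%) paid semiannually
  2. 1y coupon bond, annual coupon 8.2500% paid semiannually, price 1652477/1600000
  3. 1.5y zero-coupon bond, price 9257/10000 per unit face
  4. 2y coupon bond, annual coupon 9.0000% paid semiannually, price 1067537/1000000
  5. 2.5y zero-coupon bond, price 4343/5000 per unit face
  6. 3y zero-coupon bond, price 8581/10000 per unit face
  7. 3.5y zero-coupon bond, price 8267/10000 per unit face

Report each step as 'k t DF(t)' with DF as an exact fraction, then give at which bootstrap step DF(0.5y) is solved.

1 1/2 1963/2000
2 1 953/1000
3 3/2 9257/10000
4 2 1123/1250
5 5/2 4343/5000
6 3 8581/10000
7 7/2 8267/10000
DF(0.5y) is solved at step 1

step 1 [0.5y] swap r/2=37/1963: DF=(1 − 37/1963·(0))/(1+37/1963) = 1963/2000 ≈ 0.981500
step 2 [1y] bond c/2=33/800: DF=(1652477/1600000 − 33/800·(0.981500))/(1+33/800) = 953/1000 ≈ 0.953000
step 3 [1.5y] zero: DF = P = 9257/10000 ≈ 0.925700
step 4 [2y] bond c/2=9/200: DF=(1067537/1000000 − 9/200·(0.981500+0.953000+0.925700))/(1+9/200) = 1123/1250 ≈ 0.898400
step 5 [2.5y] zero: DF = P = 4343/5000 ≈ 0.868600
step 6 [3y] zero: DF = P = 8581/10000 ≈ 0.858100
step 7 [3.5y] zero: DF = P = 8267/10000 ≈ 0.826700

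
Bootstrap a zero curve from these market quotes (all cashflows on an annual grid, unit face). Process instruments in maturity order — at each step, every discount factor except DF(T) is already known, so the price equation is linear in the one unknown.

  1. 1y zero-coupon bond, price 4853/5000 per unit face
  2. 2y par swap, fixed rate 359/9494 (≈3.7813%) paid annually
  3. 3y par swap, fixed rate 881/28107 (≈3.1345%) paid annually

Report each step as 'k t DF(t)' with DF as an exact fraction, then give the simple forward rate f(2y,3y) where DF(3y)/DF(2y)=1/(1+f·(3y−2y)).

step 1 [1y] zero: DF = P = 4853/5000 ≈ 0.970600
step 2 [2y] swap r/1=359/9494: DF=(1 − 359/9494·(0.970600))/(1+359/9494) = 4641/5000 ≈ 0.928200
step 3 [3y] swap r/1=881/28107: DF=(1 − 881/28107·(0.970600+0.928200))/(1+881/28107) = 9119/10000 ≈ 0.911900

1 1 4853/5000
2 2 4641/5000
3 3 9119/10000
f(2y,3y) = ((4641/5000)/(9119/10000) − 1)/(1) = 163/9119 ≈ 1.7875%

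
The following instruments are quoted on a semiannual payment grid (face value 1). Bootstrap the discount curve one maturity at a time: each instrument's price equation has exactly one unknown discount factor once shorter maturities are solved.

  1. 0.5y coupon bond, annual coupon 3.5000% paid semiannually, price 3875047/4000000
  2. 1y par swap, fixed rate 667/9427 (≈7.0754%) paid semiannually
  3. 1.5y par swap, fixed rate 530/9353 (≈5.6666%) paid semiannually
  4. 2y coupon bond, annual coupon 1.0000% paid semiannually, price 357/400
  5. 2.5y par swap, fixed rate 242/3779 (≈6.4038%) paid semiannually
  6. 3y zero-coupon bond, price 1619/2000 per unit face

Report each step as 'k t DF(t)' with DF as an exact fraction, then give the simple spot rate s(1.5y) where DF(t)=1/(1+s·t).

1 1/2 9521/10000
2 1 9333/10000
3 3/2 1841/2000
4 2 8741/10000
5 5/2 2137/2500
6 3 1619/2000
s(1.5y) = (1/(1841/2000) − 1)/(3/2) = 106/1841 ≈ 5.7577%

step 1 [0.5y] bond c/2=7/400: DF=(3875047/4000000 − 7/400·(0))/(1+7/400) = 9521/10000 ≈ 0.952100
step 2 [1y] swap r/2=667/18854: DF=(1 − 667/18854·(0.952100))/(1+667/18854) = 9333/10000 ≈ 0.933300
step 3 [1.5y] swap r/2=265/9353: DF=(1 − 265/9353·(0.952100+0.933300))/(1+265/9353) = 1841/2000 ≈ 0.920500
step 4 [2y] bond c/2=1/200: DF=(357/400 − 1/200·(0.952100+0.933300+0.920500))/(1+1/200) = 8741/10000 ≈ 0.874100
step 5 [2.5y] swap r/2=121/3779: DF=(1 − 121/3779·(0.952100+0.933300+0.920500+0.874100))/(1+121/3779) = 2137/2500 ≈ 0.854800
step 6 [3y] zero: DF = P = 1619/2000 ≈ 0.809500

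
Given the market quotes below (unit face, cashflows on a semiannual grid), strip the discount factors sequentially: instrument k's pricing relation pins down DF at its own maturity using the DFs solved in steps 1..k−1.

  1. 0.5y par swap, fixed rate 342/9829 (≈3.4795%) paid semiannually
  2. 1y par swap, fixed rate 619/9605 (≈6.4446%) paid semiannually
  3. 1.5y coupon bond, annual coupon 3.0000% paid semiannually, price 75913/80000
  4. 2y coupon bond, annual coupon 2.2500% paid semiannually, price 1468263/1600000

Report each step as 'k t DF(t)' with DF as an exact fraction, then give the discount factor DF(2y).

step 1 [0.5y] swap r/2=171/9829: DF=(1 − 171/9829·(0))/(1+171/9829) = 9829/10000 ≈ 0.982900
step 2 [1y] swap r/2=619/19210: DF=(1 − 619/19210·(0.982900))/(1+619/19210) = 9381/10000 ≈ 0.938100
step 3 [1.5y] bond c/2=3/200: DF=(75913/80000 − 3/200·(0.982900+0.938100))/(1+3/200) = 1813/2000 ≈ 0.906500
step 4 [2y] bond c/2=9/800: DF=(1468263/1600000 − 9/800·(0.982900+0.938100+0.906500))/(1+9/800) = 219/250 ≈ 0.876000

1 1/2 9829/10000
2 1 9381/10000
3 3/2 1813/2000
4 2 219/250
DF(2y) = 219/250 ≈ 0.876000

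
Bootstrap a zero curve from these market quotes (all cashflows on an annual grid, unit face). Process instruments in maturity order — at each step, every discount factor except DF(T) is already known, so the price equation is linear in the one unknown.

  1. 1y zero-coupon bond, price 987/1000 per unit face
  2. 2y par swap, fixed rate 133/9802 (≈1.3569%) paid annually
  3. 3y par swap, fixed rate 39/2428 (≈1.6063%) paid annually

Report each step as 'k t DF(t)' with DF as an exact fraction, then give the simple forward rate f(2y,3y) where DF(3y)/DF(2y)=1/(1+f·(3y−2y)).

1 1 987/1000
2 2 4867/5000
3 3 2383/2500
f(2y,3y) = ((4867/5000)/(2383/2500) − 1)/(1) = 101/4766 ≈ 2.1192%

step 1 [1y] zero: DF = P = 987/1000 ≈ 0.987000
step 2 [2y] swap r/1=133/9802: DF=(1 − 133/9802·(0.987000))/(1+133/9802) = 4867/5000 ≈ 0.973400
step 3 [3y] swap r/1=39/2428: DF=(1 − 39/2428·(0.987000+0.973400))/(1+39/2428) = 2383/2500 ≈ 0.953200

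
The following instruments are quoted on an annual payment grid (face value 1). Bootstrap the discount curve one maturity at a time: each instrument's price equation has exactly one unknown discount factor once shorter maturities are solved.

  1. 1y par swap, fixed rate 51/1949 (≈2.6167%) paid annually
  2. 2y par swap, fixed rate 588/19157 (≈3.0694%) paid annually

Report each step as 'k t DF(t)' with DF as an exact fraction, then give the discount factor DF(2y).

step 1 [1y] swap r/1=51/1949: DF=(1 − 51/1949·(0))/(1+51/1949) = 1949/2000 ≈ 0.974500
step 2 [2y] swap r/1=588/19157: DF=(1 − 588/19157·(0.974500))/(1+588/19157) = 2353/2500 ≈ 0.941200

1 1 1949/2000
2 2 2353/2500
DF(2y) = 2353/2500 ≈ 0.941200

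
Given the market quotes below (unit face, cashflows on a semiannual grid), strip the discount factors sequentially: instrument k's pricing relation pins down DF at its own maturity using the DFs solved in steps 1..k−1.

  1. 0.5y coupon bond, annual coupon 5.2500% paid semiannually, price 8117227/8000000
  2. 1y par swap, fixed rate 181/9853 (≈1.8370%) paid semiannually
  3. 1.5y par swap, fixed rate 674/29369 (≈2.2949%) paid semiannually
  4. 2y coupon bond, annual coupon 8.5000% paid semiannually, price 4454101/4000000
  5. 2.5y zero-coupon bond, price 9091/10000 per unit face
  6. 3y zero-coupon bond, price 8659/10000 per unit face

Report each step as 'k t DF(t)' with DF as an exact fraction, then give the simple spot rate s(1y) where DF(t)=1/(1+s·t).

1 1/2 9887/10000
2 1 9819/10000
3 3/2 9663/10000
4 2 2371/2500
5 5/2 9091/10000
6 3 8659/10000
s(1y) = (1/(9819/10000) − 1)/(1) = 181/9819 ≈ 1.8434%

step 1 [0.5y] bond c/2=21/800: DF=(8117227/8000000 − 21/800·(0))/(1+21/800) = 9887/10000 ≈ 0.988700
step 2 [1y] swap r/2=181/19706: DF=(1 − 181/19706·(0.988700))/(1+181/19706) = 9819/10000 ≈ 0.981900
step 3 [1.5y] swap r/2=337/29369: DF=(1 − 337/29369·(0.988700+0.981900))/(1+337/29369) = 9663/10000 ≈ 0.966300
step 4 [2y] bond c/2=17/400: DF=(4454101/4000000 − 17/400·(0.988700+0.981900+0.966300))/(1+17/400) = 2371/2500 ≈ 0.948400
step 5 [2.5y] zero: DF = P = 9091/10000 ≈ 0.909100
step 6 [3y] zero: DF = P = 8659/10000 ≈ 0.865900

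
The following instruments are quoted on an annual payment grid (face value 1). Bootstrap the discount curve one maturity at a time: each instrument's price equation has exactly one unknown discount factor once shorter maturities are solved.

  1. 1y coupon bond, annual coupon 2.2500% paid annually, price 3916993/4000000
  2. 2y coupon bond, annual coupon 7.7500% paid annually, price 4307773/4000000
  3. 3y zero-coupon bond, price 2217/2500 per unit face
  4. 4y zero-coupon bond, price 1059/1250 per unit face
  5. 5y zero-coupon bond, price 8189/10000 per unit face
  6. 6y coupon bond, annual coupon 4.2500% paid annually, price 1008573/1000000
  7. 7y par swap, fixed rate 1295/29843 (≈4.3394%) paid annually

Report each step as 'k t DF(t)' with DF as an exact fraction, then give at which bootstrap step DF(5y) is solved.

step 1 [1y] bond c/1=9/400: DF=(3916993/4000000 − 9/400·(0))/(1+9/400) = 9577/10000 ≈ 0.957700
step 2 [2y] bond c/1=31/400: DF=(4307773/4000000 − 31/400·(0.957700))/(1+31/400) = 4653/5000 ≈ 0.930600
step 3 [3y] zero: DF = P = 2217/2500 ≈ 0.886800
step 4 [4y] zero: DF = P = 1059/1250 ≈ 0.847200
step 5 [5y] zero: DF = P = 8189/10000 ≈ 0.818900
step 6 [6y] bond c/1=17/400: DF=(1008573/1000000 − 17/400·(0.957700+0.930600+0.886800+0.847200+0.818900))/(1+17/400) = 983/1250 ≈ 0.786400
step 7 [7y] swap r/1=1295/29843: DF=(1 − 1295/29843·(0.957700+0.930600+0.886800+0.847200+0.818900+0.786400))/(1+1295/29843) = 741/1000 ≈ 0.741000

1 1 9577/10000
2 2 4653/5000
3 3 2217/2500
4 4 1059/1250
5 5 8189/10000
6 6 983/1250
7 7 741/1000
DF(5y) is solved at step 5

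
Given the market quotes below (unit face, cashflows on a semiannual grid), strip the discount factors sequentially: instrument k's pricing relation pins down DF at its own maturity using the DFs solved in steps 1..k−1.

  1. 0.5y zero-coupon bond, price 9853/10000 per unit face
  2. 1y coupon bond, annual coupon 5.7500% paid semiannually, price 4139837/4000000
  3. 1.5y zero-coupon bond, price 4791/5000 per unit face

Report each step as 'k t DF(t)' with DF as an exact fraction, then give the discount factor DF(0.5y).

1 1/2 9853/10000
2 1 1957/2000
3 3/2 4791/5000
DF(0.5y) = 9853/10000 ≈ 0.985300

step 1 [0.5y] zero: DF = P = 9853/10000 ≈ 0.985300
step 2 [1y] bond c/2=23/800: DF=(4139837/4000000 − 23/800·(0.985300))/(1+23/800) = 1957/2000 ≈ 0.978500
step 3 [1.5y] zero: DF = P = 4791/5000 ≈ 0.958200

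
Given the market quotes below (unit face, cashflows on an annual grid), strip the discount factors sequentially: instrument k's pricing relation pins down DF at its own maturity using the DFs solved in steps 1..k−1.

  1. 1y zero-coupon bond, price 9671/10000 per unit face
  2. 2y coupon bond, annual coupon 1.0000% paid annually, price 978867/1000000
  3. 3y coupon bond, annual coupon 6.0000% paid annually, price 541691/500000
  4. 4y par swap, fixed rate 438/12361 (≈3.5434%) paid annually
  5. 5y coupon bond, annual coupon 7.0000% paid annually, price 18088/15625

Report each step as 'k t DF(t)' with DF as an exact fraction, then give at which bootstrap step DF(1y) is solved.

step 1 [1y] zero: DF = P = 9671/10000 ≈ 0.967100
step 2 [2y] bond c/1=1/100: DF=(978867/1000000 − 1/100·(0.967100))/(1+1/100) = 2399/2500 ≈ 0.959600
step 3 [3y] bond c/1=3/50: DF=(541691/500000 − 3/50·(0.967100+0.959600))/(1+3/50) = 913/1000 ≈ 0.913000
step 4 [4y] swap r/1=438/12361: DF=(1 − 438/12361·(0.967100+0.959600+0.913000))/(1+438/12361) = 4343/5000 ≈ 0.868600
step 5 [5y] bond c/1=7/100: DF=(18088/15625 − 7/100·(0.967100+0.959600+0.913000+0.868600))/(1+7/100) = 8393/10000 ≈ 0.839300

1 1 9671/10000
2 2 2399/2500
3 3 913/1000
4 4 4343/5000
5 5 8393/10000
DF(1y) is solved at step 1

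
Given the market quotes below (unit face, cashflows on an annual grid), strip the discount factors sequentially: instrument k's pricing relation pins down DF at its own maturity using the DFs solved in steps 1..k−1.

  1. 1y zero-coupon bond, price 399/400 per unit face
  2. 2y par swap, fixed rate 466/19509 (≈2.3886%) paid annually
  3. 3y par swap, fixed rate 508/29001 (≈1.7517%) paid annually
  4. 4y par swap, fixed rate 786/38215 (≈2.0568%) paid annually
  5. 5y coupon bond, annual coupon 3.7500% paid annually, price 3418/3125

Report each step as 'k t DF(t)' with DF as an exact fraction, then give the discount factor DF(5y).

1 1 399/400
2 2 4767/5000
3 3 2373/2500
4 4 4607/5000
5 5 9161/10000
DF(5y) = 9161/10000 ≈ 0.916100

step 1 [1y] zero: DF = P = 399/400 ≈ 0.997500
step 2 [2y] swap r/1=466/19509: DF=(1 − 466/19509·(0.997500))/(1+466/19509) = 4767/5000 ≈ 0.953400
step 3 [3y] swap r/1=508/29001: DF=(1 − 508/29001·(0.997500+0.953400))/(1+508/29001) = 2373/2500 ≈ 0.949200
step 4 [4y] swap r/1=786/38215: DF=(1 − 786/38215·(0.997500+0.953400+0.949200))/(1+786/38215) = 4607/5000 ≈ 0.921400
step 5 [5y] bond c/1=3/80: DF=(3418/3125 − 3/80·(0.997500+0.953400+0.949200+0.921400))/(1+3/80) = 9161/10000 ≈ 0.916100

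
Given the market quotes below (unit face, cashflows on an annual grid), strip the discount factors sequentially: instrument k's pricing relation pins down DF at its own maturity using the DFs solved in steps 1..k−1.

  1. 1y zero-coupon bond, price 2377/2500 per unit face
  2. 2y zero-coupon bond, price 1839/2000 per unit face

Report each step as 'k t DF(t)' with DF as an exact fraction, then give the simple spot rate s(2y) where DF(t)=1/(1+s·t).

1 1 2377/2500
2 2 1839/2000
s(2y) = (1/(1839/2000) − 1)/(2) = 161/3678 ≈ 4.3774%

step 1 [1y] zero: DF = P = 2377/2500 ≈ 0.950800
step 2 [2y] zero: DF = P = 1839/2000 ≈ 0.919500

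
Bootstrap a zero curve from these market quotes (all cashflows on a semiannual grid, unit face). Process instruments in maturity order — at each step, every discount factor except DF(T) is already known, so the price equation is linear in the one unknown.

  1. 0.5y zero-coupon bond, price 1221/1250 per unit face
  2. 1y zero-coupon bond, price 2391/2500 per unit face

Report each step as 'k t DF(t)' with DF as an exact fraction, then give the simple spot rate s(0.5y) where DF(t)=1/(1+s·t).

1 1/2 1221/1250
2 1 2391/2500
s(0.5y) = (1/(1221/1250) − 1)/(1/2) = 58/1221 ≈ 4.7502%

step 1 [0.5y] zero: DF = P = 1221/1250 ≈ 0.976800
step 2 [1y] zero: DF = P = 2391/2500 ≈ 0.956400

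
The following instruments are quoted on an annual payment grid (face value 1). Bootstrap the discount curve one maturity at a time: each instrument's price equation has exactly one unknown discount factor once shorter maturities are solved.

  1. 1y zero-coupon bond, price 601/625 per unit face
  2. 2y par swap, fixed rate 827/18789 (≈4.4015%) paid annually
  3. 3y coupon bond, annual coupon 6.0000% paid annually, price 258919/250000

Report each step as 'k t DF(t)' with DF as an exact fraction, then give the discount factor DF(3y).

step 1 [1y] zero: DF = P = 601/625 ≈ 0.961600
step 2 [2y] swap r/1=827/18789: DF=(1 − 827/18789·(0.961600))/(1+827/18789) = 9173/10000 ≈ 0.917300
step 3 [3y] bond c/1=3/50: DF=(258919/250000 − 3/50·(0.961600+0.917300))/(1+3/50) = 8707/10000 ≈ 0.870700

1 1 601/625
2 2 9173/10000
3 3 8707/10000
DF(3y) = 8707/10000 ≈ 0.870700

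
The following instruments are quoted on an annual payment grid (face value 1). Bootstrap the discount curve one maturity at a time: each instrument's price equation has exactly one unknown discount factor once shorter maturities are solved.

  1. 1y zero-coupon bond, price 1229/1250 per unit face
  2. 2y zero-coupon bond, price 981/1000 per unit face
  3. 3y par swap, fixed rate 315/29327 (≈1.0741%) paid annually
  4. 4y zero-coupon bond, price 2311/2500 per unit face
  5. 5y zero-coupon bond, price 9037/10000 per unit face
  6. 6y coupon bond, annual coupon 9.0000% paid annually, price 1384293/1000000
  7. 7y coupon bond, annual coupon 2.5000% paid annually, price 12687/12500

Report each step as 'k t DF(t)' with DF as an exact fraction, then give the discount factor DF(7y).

step 1 [1y] zero: DF = P = 1229/1250 ≈ 0.983200
step 2 [2y] zero: DF = P = 981/1000 ≈ 0.981000
step 3 [3y] swap r/1=315/29327: DF=(1 − 315/29327·(0.983200+0.981000))/(1+315/29327) = 1937/2000 ≈ 0.968500
step 4 [4y] zero: DF = P = 2311/2500 ≈ 0.924400
step 5 [5y] zero: DF = P = 9037/10000 ≈ 0.903700
step 6 [6y] bond c/1=9/100: DF=(1384293/1000000 − 9/100·(0.983200+0.981000+0.968500+0.924400+0.903700))/(1+9/100) = 8769/10000 ≈ 0.876900
step 7 [7y] bond c/1=1/40: DF=(12687/12500 − 1/40·(0.983200+0.981000+0.968500+0.924400+0.903700+0.876900))/(1+1/40) = 8527/10000 ≈ 0.852700

1 1 1229/1250
2 2 981/1000
3 3 1937/2000
4 4 2311/2500
5 5 9037/10000
6 6 8769/10000
7 7 8527/10000
DF(7y) = 8527/10000 ≈ 0.852700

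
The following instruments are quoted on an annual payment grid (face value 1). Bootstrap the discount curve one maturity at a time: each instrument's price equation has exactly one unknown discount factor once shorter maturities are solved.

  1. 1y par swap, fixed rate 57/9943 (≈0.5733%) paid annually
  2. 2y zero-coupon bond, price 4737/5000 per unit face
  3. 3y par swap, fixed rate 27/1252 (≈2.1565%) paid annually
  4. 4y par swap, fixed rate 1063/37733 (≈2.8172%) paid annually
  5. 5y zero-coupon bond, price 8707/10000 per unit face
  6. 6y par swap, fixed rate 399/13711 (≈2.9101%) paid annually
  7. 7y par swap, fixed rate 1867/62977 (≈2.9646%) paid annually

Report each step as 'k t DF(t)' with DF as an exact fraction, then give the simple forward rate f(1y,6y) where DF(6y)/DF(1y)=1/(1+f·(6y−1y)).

step 1 [1y] swap r/1=57/9943: DF=(1 − 57/9943·(0))/(1+57/9943) = 9943/10000 ≈ 0.994300
step 2 [2y] zero: DF = P = 4737/5000 ≈ 0.947400
step 3 [3y] swap r/1=27/1252: DF=(1 − 27/1252·(0.994300+0.947400))/(1+27/1252) = 9379/10000 ≈ 0.937900
step 4 [4y] swap r/1=1063/37733: DF=(1 − 1063/37733·(0.994300+0.947400+0.937900))/(1+1063/37733) = 8937/10000 ≈ 0.893700
step 5 [5y] zero: DF = P = 8707/10000 ≈ 0.870700
step 6 [6y] swap r/1=399/13711: DF=(1 − 399/13711·(0.994300+0.947400+0.937900+0.893700+0.870700))/(1+399/13711) = 2101/2500 ≈ 0.840400
step 7 [7y] swap r/1=1867/62977: DF=(1 − 1867/62977·(0.994300+0.947400+0.937900+0.893700+0.870700+0.840400))/(1+1867/62977) = 8133/10000 ≈ 0.813300

1 1 9943/10000
2 2 4737/5000
3 3 9379/10000
4 4 8937/10000
5 5 8707/10000
6 6 2101/2500
7 7 8133/10000
f(1y,6y) = ((9943/10000)/(2101/2500) − 1)/(5) = 1539/42020 ≈ 3.6625%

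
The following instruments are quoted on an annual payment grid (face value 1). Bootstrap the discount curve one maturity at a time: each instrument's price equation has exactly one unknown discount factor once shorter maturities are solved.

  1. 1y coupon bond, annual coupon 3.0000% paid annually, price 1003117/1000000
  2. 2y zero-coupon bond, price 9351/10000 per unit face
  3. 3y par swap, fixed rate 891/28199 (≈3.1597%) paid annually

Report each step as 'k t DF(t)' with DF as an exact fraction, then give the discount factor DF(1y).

1 1 9739/10000
2 2 9351/10000
3 3 9109/10000
DF(1y) = 9739/10000 ≈ 0.973900

step 1 [1y] bond c/1=3/100: DF=(1003117/1000000 − 3/100·(0))/(1+3/100) = 9739/10000 ≈ 0.973900
step 2 [2y] zero: DF = P = 9351/10000 ≈ 0.935100
step 3 [3y] swap r/1=891/28199: DF=(1 − 891/28199·(0.973900+0.935100))/(1+891/28199) = 9109/10000 ≈ 0.910900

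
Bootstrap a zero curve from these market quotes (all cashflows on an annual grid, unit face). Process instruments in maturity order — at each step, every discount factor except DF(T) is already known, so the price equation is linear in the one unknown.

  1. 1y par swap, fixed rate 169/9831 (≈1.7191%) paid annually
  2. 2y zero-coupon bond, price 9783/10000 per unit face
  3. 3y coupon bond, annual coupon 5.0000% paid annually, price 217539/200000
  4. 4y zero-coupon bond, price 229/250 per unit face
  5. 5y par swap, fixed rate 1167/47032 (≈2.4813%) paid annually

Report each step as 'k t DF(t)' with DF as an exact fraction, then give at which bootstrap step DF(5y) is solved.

step 1 [1y] swap r/1=169/9831: DF=(1 − 169/9831·(0))/(1+169/9831) = 9831/10000 ≈ 0.983100
step 2 [2y] zero: DF = P = 9783/10000 ≈ 0.978300
step 3 [3y] bond c/1=1/20: DF=(217539/200000 − 1/20·(0.983100+0.978300))/(1+1/20) = 377/400 ≈ 0.942500
step 4 [4y] zero: DF = P = 229/250 ≈ 0.916000
step 5 [5y] swap r/1=1167/47032: DF=(1 − 1167/47032·(0.983100+0.978300+0.942500+0.916000))/(1+1167/47032) = 8833/10000 ≈ 0.883300

1 1 9831/10000
2 2 9783/10000
3 3 377/400
4 4 229/250
5 5 8833/10000
DF(5y) is solved at step 5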